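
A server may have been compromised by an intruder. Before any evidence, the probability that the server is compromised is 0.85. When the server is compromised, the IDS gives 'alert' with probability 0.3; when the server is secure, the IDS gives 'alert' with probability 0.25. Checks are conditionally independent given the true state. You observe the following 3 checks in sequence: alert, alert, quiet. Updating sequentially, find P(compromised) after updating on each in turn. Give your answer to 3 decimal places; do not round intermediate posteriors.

0.884

After 'alert': P(compromised) = 0.3·0.8500 / (0.3·0.8500 + 0.25·0.1500) ≈ 0.8718
After 'alert': P(compromised) = 0.3·0.8718 / (0.3·0.8718 + 0.25·0.1282) ≈ 0.8908
After 'quiet': P(compromised) = 0.7·0.8908 / (0.7·0.8908 + 0.75·0.1092) ≈ 0.8839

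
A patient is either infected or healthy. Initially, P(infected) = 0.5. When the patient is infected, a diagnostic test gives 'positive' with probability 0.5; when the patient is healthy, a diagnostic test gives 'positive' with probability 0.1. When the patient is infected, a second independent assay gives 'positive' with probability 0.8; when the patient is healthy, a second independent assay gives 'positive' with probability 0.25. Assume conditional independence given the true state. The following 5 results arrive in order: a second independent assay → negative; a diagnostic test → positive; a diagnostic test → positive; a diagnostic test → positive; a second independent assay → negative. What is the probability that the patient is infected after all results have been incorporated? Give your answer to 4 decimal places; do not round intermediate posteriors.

After a second independent assay='negative': P(infected) = 0.2·0.5000 / (0.2·0.5000 + 0.75·0.5000) ≈ 0.2105
After a diagnostic test='positive': P(infected) = 0.5·0.2105 / (0.5·0.2105 + 0.1·0.7895) ≈ 0.5714
After a diagnostic test='positive': P(infected) = 0.5·0.5714 / (0.5·0.5714 + 0.1·0.4286) ≈ 0.8696
After a diagnostic test='positive': P(infected) = 0.5·0.8696 / (0.5·0.8696 + 0.1·0.1304) ≈ 0.9709
After a second independent assay='negative': P(infected) = 0.2·0.9709 / (0.2·0.9709 + 0.75·0.0291) ≈ 0.8989

0.8989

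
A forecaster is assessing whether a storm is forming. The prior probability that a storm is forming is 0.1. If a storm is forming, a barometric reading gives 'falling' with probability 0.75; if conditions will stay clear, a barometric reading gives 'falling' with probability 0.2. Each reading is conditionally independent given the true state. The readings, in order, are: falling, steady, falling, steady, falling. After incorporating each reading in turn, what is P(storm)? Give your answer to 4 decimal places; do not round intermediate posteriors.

Each posterior becomes the prior for the next update.
After 'falling': P(storm) = 0.75·0.1000 / (0.75·0.1000 + 0.2·0.9000) ≈ 0.2941
After 'steady': P(storm) = 0.25·0.2941 / (0.25·0.2941 + 0.8·0.7059) ≈ 0.1152
After 'falling': P(storm) = 0.75·0.1152 / (0.75·0.1152 + 0.2·0.8848) ≈ 0.3281
After 'steady': P(storm) = 0.25·0.3281 / (0.25·0.3281 + 0.8·0.6719) ≈ 0.1324
After 'falling': P(storm) = 0.75·0.1324 / (0.75·0.1324 + 0.2·0.8676) ≈ 0.3640

0.3640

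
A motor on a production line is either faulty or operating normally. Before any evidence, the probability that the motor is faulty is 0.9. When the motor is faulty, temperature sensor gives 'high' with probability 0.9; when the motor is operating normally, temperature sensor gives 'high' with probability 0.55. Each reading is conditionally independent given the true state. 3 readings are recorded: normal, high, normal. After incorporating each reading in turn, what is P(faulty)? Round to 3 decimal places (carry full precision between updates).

After 'normal': P(faulty) = 0.1·0.9000 / (0.1·0.9000 + 0.45·0.1000) ≈ 0.6667
After 'high': P(faulty) = 0.9·0.6667 / (0.9·0.6667 + 0.55·0.3333) ≈ 0.7660
After 'normal': P(faulty) = 0.1·0.7660 / (0.1·0.7660 + 0.45·0.2340) ≈ 0.4211

0.421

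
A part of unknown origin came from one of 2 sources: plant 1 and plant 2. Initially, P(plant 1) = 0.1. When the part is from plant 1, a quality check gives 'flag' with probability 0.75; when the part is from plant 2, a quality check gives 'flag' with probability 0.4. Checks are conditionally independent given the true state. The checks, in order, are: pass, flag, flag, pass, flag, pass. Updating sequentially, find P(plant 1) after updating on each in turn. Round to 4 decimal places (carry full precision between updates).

After 'pass': P(plant 1) = 0.25·0.1000 / (0.25·0.1000 + 0.6·0.9000) ≈ 0.0442
After 'flag': P(plant 1) = 0.75·0.0442 / (0.75·0.0442 + 0.4·0.9558) ≈ 0.0799
After 'flag': P(plant 1) = 0.75·0.0799 / (0.75·0.0799 + 0.4·0.9201) ≈ 0.1400
After 'pass': P(plant 1) = 0.25·0.1400 / (0.25·0.1400 + 0.6·0.8600) ≈ 0.0635
After 'flag': P(plant 1) = 0.75·0.0635 / (0.75·0.0635 + 0.4·0.9365) ≈ 0.1128
After 'pass': P(plant 1) = 0.25·0.1128 / (0.25·0.1128 + 0.6·0.8872) ≈ 0.0503

0.0503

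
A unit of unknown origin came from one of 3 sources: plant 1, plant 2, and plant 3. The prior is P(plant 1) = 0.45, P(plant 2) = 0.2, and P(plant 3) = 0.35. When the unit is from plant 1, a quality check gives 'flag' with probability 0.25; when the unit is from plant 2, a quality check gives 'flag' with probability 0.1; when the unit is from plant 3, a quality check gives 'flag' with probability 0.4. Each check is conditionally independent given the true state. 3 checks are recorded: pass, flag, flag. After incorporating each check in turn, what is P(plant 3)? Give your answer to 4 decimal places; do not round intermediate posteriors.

After 'pass': normaliser = 0.75·0.4500 + 0.9·0.2000 + 0.6·0.3500; P(plant 1) ≈ 0.4639, P(plant 2) ≈ 0.2474, P(plant 3) ≈ 0.2887
After 'flag': normaliser = 0.25·0.4639 + 0.1·0.2474 + 0.4·0.2887; P(plant 1) ≈ 0.4527, P(plant 2) ≈ 0.0966, P(plant 3) ≈ 0.4507
After 'flag': normaliser = 0.25·0.4527 + 0.1·0.0966 + 0.4·0.4507; P(plant 1) ≈ 0.3734, P(plant 2) ≈ 0.0319, P(plant 3) ≈ 0.5948

0.5948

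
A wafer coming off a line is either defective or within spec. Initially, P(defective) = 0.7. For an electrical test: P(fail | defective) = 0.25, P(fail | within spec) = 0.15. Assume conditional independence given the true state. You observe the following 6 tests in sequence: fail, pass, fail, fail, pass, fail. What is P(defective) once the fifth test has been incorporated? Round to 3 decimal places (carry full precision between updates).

After 'fail': P(defective) = 0.25·0.7000 / (0.25·0.7000 + 0.15·0.3000) ≈ 0.7955
After 'pass': P(defective) = 0.75·0.7955 / (0.75·0.7955 + 0.85·0.2045) ≈ 0.7743
After 'fail': P(defective) = 0.25·0.7743 / (0.25·0.7743 + 0.15·0.2257) ≈ 0.8512
After 'fail': P(defective) = 0.25·0.8512 / (0.25·0.8512 + 0.15·0.1488) ≈ 0.9050
After 'pass': P(defective) = 0.75·0.9050 / (0.75·0.9050 + 0.85·0.0950) ≈ 0.8937

0.894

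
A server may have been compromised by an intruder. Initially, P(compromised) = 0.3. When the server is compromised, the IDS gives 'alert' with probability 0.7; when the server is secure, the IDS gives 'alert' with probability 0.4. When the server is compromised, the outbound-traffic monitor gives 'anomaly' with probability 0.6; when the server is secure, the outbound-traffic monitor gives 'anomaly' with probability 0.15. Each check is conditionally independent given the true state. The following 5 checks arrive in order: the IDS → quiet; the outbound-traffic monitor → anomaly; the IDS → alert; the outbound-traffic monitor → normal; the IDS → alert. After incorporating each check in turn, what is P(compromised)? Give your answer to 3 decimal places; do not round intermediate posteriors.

After the IDS='quiet': P(compromised) = 0.3·0.3000 / (0.3·0.3000 + 0.6·0.7000) ≈ 0.1765
After the outbound-traffic monitor='anomaly': P(compromised) = 0.6·0.1765 / (0.6·0.1765 + 0.15·0.8235) ≈ 0.4615
After the IDS='alert': P(compromised) = 0.7·0.4615 / (0.7·0.4615 + 0.4·0.5385) ≈ 0.6000
After the outbound-traffic monitor='normal': P(compromised) = 0.4·0.6000 / (0.4·0.6000 + 0.85·0.4000) ≈ 0.4138
After the IDS='alert': P(compromised) = 0.7·0.4138 / (0.7·0.4138 + 0.4·0.5862) ≈ 0.5526

0.553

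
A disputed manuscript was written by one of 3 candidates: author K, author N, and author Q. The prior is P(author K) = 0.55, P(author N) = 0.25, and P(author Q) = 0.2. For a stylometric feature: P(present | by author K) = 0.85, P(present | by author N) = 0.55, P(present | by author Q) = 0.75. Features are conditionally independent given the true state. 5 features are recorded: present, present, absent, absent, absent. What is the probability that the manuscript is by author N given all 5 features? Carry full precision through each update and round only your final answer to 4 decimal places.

Apply Bayes' rule sequentially, carrying P(author N) forward.
After 'present': normaliser = 0.85·0.5500 + 0.55·0.2500 + 0.75·0.2000; P(author K) ≈ 0.6192, P(author N) ≈ 0.1821, P(author Q) ≈ 0.1987
After 'present': normaliser = 0.85·0.6192 + 0.55·0.1821 + 0.75·0.1987; P(author K) ≈ 0.6787, P(author N) ≈ 0.1292, P(author Q) ≈ 0.1921
After 'absent': normaliser = 0.15·0.6787 + 0.45·0.1292 + 0.25·0.1921; P(author K) ≈ 0.4895, P(author N) ≈ 0.2795, P(author Q) ≈ 0.2310
After 'absent': normaliser = 0.15·0.4895 + 0.45·0.2795 + 0.25·0.2310; P(author K) ≈ 0.2858, P(author N) ≈ 0.4895, P(author Q) ≈ 0.2247
After 'absent': normaliser = 0.15·0.2858 + 0.45·0.4895 + 0.25·0.2247; P(author K) ≈ 0.1342, P(author N) ≈ 0.6898, P(author Q) ≈ 0.1760

0.6898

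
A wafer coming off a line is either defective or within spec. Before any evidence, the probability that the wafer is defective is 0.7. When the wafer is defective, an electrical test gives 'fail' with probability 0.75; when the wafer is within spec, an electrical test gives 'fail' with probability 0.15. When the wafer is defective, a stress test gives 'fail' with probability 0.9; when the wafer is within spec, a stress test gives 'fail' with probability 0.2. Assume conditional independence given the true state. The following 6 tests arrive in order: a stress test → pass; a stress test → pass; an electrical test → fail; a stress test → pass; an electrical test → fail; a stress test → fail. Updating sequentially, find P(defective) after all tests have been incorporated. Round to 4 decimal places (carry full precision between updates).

After a stress test='pass': P(defective) = 0.1·0.7000 / (0.1·0.7000 + 0.8·0.3000) ≈ 0.2258
After a stress test='pass': P(defective) = 0.1·0.2258 / (0.1·0.2258 + 0.8·0.7742) ≈ 0.0352
After an electrical test='fail': P(defective) = 0.75·0.0352 / (0.75·0.0352 + 0.15·0.9648) ≈ 0.1542
After a stress test='pass': P(defective) = 0.1·0.1542 / (0.1·0.1542 + 0.8·0.8458) ≈ 0.0223
After an electrical test='fail': P(defective) = 0.75·0.0223 / (0.75·0.0223 + 0.15·0.9777) ≈ 0.1023
After a stress test='fail': P(defective) = 0.9·0.1023 / (0.9·0.1023 + 0.2·0.8977) ≈ 0.3389

0.3389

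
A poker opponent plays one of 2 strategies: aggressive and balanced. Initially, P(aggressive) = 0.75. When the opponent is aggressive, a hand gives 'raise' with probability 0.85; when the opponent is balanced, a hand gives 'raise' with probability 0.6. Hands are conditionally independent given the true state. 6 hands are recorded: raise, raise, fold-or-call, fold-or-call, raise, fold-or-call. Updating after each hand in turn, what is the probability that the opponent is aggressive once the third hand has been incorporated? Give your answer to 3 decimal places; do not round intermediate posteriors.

0.693

After 'raise': P(aggressive) = 0.85·0.7500 / (0.85·0.7500 + 0.6·0.2500) ≈ 0.8095
After 'raise': P(aggressive) = 0.85·0.8095 / (0.85·0.8095 + 0.6·0.1905) ≈ 0.8576
After 'fold-or-call': P(aggressive) = 0.15·0.8576 / (0.15·0.8576 + 0.4·0.1424) ≈ 0.6930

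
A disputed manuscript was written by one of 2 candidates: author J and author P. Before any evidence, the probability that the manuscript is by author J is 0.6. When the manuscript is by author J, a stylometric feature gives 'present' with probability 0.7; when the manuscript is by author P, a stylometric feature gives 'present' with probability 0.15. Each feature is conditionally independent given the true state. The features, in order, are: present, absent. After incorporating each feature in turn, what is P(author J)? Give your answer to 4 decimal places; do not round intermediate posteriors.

After 'present': P(author J) = 0.7·0.6000 / (0.7·0.6000 + 0.15·0.4000) ≈ 0.8750
After 'absent': P(author J) = 0.3·0.8750 / (0.3·0.8750 + 0.85·0.1250) ≈ 0.7119

0.7119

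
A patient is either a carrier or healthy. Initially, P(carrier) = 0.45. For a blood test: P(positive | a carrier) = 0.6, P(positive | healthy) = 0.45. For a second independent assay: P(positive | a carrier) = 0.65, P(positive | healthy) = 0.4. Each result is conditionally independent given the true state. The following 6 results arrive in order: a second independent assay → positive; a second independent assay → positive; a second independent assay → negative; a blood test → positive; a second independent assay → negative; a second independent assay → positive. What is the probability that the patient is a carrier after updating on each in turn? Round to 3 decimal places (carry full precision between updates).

0.614

After a second independent assay='positive': P(carrier) = 0.65·0.4500 / (0.65·0.4500 + 0.4·0.5500) ≈ 0.5707
After a second independent assay='positive': P(carrier) = 0.65·0.5707 / (0.65·0.5707 + 0.4·0.4293) ≈ 0.6836
After a second independent assay='negative': P(carrier) = 0.35·0.6836 / (0.35·0.6836 + 0.6·0.3164) ≈ 0.5576
After a blood test='positive': P(carrier) = 0.6·0.5576 / (0.6·0.5576 + 0.45·0.4424) ≈ 0.6269
After a second independent assay='negative': P(carrier) = 0.35·0.6269 / (0.35·0.6269 + 0.6·0.3731) ≈ 0.4950
After a second independent assay='positive': P(carrier) = 0.65·0.4950 / (0.65·0.4950 + 0.4·0.5050) ≈ 0.6143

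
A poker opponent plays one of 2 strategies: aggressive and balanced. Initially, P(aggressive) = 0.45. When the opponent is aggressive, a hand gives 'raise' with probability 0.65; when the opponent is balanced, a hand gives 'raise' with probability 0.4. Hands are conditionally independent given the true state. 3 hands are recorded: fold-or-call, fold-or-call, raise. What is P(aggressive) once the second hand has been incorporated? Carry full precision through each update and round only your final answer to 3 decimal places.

After 'fold-or-call': P(aggressive) = 0.35·0.4500 / (0.35·0.4500 + 0.6·0.5500) ≈ 0.3231
After 'fold-or-call': P(aggressive) = 0.35·0.3231 / (0.35·0.3231 + 0.6·0.6769) ≈ 0.2178

0.218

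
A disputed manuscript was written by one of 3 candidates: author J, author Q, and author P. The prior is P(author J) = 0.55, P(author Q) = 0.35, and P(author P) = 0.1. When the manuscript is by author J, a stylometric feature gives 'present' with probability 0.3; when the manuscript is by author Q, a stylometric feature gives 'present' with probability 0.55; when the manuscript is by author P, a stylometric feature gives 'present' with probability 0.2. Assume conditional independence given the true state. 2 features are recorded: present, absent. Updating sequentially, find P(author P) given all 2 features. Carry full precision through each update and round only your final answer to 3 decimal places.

After 'present': normaliser = 0.3·0.5500 + 0.55·0.3500 + 0.2·0.1000; P(author J) ≈ 0.4371, P(author Q) ≈ 0.5099, P(author P) ≈ 0.0530
After 'absent': normaliser = 0.7·0.4371 + 0.45·0.5099 + 0.8·0.0530; P(author J) ≈ 0.5295, P(author Q) ≈ 0.3971, P(author P) ≈ 0.0734

0.073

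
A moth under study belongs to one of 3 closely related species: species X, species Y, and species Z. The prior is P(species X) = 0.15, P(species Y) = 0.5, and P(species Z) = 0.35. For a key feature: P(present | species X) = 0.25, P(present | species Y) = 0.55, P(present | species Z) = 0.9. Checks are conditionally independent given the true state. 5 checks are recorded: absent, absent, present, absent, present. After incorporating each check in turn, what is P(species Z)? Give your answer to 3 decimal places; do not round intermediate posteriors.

0.016

After 'absent': normaliser = 0.75·0.1500 + 0.45·0.5000 + 0.1·0.3500; P(species X) ≈ 0.3020, P(species Y) ≈ 0.6040, P(species Z) ≈ 0.0940
After 'absent': normaliser = 0.75·0.3020 + 0.45·0.6040 + 0.1·0.0940; P(species X) ≈ 0.4461, P(species Y) ≈ 0.5354, P(species Z) ≈ 0.0185
After 'present': normaliser = 0.25·0.4461 + 0.55·0.5354 + 0.9·0.0185; P(species X) ≈ 0.2639, P(species Y) ≈ 0.6967, P(species Z) ≈ 0.0394
After 'absent': normaliser = 0.75·0.2639 + 0.45·0.6967 + 0.1·0.0394; P(species X) ≈ 0.3840, P(species Y) ≈ 0.6083, P(species Z) ≈ 0.0076
After 'present': normaliser = 0.25·0.3840 + 0.55·0.6083 + 0.9·0.0076; P(species X) ≈ 0.2195, P(species Y) ≈ 0.7648, P(species Z) ≈ 0.0157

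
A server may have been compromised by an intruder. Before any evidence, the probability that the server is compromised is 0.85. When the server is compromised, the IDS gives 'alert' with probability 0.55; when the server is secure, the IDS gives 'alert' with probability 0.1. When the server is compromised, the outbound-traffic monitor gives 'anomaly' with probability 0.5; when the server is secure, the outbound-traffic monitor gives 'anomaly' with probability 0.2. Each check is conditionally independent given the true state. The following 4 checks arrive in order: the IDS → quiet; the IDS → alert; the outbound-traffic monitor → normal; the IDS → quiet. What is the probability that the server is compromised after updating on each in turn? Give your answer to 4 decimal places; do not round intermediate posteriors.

0.8296

After the IDS='quiet': P(compromised) = 0.45·0.8500 / (0.45·0.8500 + 0.9·0.1500) ≈ 0.7391
After the IDS='alert': P(compromised) = 0.55·0.7391 / (0.55·0.7391 + 0.1·0.2609) ≈ 0.9397
After the outbound-traffic monitor='normal': P(compromised) = 0.5·0.9397 / (0.5·0.9397 + 0.8·0.0603) ≈ 0.9069
After the IDS='quiet': P(compromised) = 0.45·0.9069 / (0.45·0.9069 + 0.9·0.0931) ≈ 0.8296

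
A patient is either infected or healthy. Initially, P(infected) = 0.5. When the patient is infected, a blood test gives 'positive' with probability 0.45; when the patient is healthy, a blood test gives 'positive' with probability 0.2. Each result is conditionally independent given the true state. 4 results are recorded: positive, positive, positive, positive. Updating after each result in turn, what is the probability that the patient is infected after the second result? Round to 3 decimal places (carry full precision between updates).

After 'positive': P(infected) = 0.45·0.5000 / (0.45·0.5000 + 0.2·0.5000) ≈ 0.6923
After 'positive': P(infected) = 0.45·0.6923 / (0.45·0.6923 + 0.2·0.3077) ≈ 0.8351

0.835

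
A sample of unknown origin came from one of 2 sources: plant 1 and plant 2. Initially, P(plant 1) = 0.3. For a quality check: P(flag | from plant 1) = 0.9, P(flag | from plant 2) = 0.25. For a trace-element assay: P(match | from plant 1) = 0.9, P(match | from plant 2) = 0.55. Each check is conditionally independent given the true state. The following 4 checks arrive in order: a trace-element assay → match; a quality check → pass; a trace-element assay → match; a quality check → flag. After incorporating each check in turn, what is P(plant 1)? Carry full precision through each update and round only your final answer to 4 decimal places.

0.3552

After a trace-element assay='match': P(plant 1) = 0.9·0.3000 / (0.9·0.3000 + 0.55·0.7000) ≈ 0.4122
After a quality check='pass': P(plant 1) = 0.1·0.4122 / (0.1·0.4122 + 0.75·0.5878) ≈ 0.0855
After a trace-element assay='match': P(plant 1) = 0.9·0.0855 / (0.9·0.0855 + 0.55·0.9145) ≈ 0.1327
After a quality check='flag': P(plant 1) = 0.9·0.1327 / (0.9·0.1327 + 0.25·0.8673) ≈ 0.3552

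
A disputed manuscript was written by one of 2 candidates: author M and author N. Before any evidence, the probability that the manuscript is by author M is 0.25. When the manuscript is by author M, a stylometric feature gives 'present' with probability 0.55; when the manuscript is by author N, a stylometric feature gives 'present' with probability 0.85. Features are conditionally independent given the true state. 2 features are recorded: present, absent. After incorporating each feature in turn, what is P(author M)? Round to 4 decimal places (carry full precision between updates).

0.3929

After 'present': P(author M) = 0.55·0.2500 / (0.55·0.2500 + 0.85·0.7500) ≈ 0.1774
After 'absent': P(author M) = 0.45·0.1774 / (0.45·0.1774 + 0.15·0.8226) ≈ 0.3929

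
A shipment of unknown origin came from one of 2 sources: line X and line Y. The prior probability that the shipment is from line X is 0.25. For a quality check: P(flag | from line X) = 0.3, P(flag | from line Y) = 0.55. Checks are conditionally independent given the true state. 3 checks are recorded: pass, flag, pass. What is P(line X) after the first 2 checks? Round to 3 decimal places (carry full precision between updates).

0.220

After 'pass': P(line X) = 0.7·0.2500 / (0.7·0.2500 + 0.45·0.7500) ≈ 0.3415
After 'flag': P(line X) = 0.3·0.3415 / (0.3·0.3415 + 0.55·0.6585) ≈ 0.2205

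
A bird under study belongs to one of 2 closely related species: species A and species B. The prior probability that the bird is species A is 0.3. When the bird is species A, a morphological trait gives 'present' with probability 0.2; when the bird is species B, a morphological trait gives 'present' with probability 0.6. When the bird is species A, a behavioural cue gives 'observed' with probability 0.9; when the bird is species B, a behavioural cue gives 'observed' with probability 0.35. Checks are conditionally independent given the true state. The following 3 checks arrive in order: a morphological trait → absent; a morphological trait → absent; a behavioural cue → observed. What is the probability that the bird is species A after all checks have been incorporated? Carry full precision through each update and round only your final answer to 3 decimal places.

After a morphological trait='absent': P(species A) = 0.8·0.3000 / (0.8·0.3000 + 0.4·0.7000) ≈ 0.4615
After a morphological trait='absent': P(species A) = 0.8·0.4615 / (0.8·0.4615 + 0.4·0.5385) ≈ 0.6316
After a behavioural cue='observed': P(species A) = 0.9·0.6316 / (0.9·0.6316 + 0.35·0.3684) ≈ 0.8151

0.815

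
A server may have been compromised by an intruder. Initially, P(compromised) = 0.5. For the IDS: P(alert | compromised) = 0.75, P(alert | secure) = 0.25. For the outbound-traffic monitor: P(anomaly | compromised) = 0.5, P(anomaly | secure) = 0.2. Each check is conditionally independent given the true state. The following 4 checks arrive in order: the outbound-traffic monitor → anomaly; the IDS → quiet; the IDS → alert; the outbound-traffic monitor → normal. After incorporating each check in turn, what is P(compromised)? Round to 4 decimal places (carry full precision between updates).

0.6098

Apply Bayes' rule sequentially, carrying P(compromised) forward.
After the outbound-traffic monitor='anomaly': P(compromised) = 0.5·0.5000 / (0.5·0.5000 + 0.2·0.5000) ≈ 0.7143
After the IDS='quiet': P(compromised) = 0.25·0.7143 / (0.25·0.7143 + 0.75·0.2857) ≈ 0.4545
After the IDS='alert': P(compromised) = 0.75·0.4545 / (0.75·0.4545 + 0.25·0.5455) ≈ 0.7143
After the outbound-traffic monitor='normal': P(compromised) = 0.5·0.7143 / (0.5·0.7143 + 0.8·0.2857) ≈ 0.6098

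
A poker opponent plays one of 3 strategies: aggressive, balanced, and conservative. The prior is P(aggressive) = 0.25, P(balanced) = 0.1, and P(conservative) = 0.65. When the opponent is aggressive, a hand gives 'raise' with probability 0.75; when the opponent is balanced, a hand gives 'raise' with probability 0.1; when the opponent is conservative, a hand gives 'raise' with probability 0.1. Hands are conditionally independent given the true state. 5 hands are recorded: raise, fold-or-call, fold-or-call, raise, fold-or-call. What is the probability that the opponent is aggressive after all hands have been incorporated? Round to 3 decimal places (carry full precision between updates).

0.287

After 'raise': normaliser = 0.75·0.2500 + 0.1·0.1000 + 0.1·0.6500; P(aggressive) ≈ 0.7143, P(balanced) ≈ 0.0381, P(conservative) ≈ 0.2476
After 'fold-or-call': normaliser = 0.25·0.7143 + 0.9·0.0381 + 0.9·0.2476; P(aggressive) ≈ 0.4098, P(balanced) ≈ 0.0787, P(conservative) ≈ 0.5115
After 'fold-or-call': normaliser = 0.25·0.4098 + 0.9·0.0787 + 0.9·0.5115; P(aggressive) ≈ 0.1617, P(balanced) ≈ 0.1118, P(conservative) ≈ 0.7265
After 'raise': normaliser = 0.75·0.1617 + 0.1·0.1118 + 0.1·0.7265; P(aggressive) ≈ 0.5913, P(balanced) ≈ 0.0545, P(conservative) ≈ 0.3542
After 'fold-or-call': normaliser = 0.25·0.5913 + 0.9·0.0545 + 0.9·0.3542; P(aggressive) ≈ 0.2867, P(balanced) ≈ 0.0951, P(conservative) ≈ 0.6182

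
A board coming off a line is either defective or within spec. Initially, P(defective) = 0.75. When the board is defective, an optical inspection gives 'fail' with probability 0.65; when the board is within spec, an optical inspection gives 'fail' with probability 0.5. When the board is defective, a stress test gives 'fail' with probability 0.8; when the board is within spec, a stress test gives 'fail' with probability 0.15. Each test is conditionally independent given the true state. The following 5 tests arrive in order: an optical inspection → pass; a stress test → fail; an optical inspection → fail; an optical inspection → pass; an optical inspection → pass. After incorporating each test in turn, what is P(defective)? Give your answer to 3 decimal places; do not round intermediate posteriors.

Each posterior becomes the prior for the next update.
After an optical inspection='pass': P(defective) = 0.35·0.7500 / (0.35·0.7500 + 0.5·0.2500) ≈ 0.6774
After a stress test='fail': P(defective) = 0.8·0.6774 / (0.8·0.6774 + 0.15·0.3226) ≈ 0.9180
After an optical inspection='fail': P(defective) = 0.65·0.9180 / (0.65·0.9180 + 0.5·0.0820) ≈ 0.9357
After an optical inspection='pass': P(defective) = 0.35·0.9357 / (0.35·0.9357 + 0.5·0.0643) ≈ 0.9107
After an optical inspection='pass': P(defective) = 0.35·0.9107 / (0.35·0.9107 + 0.5·0.0893) ≈ 0.8771

0.877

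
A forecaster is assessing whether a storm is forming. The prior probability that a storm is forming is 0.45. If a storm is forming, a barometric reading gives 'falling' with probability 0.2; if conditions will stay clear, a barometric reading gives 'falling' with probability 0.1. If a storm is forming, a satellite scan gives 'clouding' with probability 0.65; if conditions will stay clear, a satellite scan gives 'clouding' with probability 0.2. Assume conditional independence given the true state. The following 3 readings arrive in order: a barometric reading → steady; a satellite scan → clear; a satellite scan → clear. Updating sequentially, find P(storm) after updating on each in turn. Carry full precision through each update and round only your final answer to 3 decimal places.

0.122

After a barometric reading='steady': P(storm) = 0.8·0.4500 / (0.8·0.4500 + 0.9·0.5500) ≈ 0.4211
After a satellite scan='clear': P(storm) = 0.35·0.4211 / (0.35·0.4211 + 0.8·0.5789) ≈ 0.2414
After a satellite scan='clear': P(storm) = 0.35·0.2414 / (0.35·0.2414 + 0.8·0.7586) ≈ 0.1222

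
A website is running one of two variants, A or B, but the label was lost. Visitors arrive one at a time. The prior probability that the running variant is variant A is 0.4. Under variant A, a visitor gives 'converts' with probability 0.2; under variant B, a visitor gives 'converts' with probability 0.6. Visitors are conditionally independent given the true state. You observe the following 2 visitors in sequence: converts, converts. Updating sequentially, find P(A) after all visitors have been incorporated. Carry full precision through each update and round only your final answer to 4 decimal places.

0.0690

Apply Bayes' rule sequentially, carrying P(A) forward.
After 'converts': P(A) = 0.2·0.4000 / (0.2·0.4000 + 0.6·0.6000) ≈ 0.1818
After 'converts': P(A) = 0.2·0.1818 / (0.2·0.1818 + 0.6·0.8182) ≈ 0.0690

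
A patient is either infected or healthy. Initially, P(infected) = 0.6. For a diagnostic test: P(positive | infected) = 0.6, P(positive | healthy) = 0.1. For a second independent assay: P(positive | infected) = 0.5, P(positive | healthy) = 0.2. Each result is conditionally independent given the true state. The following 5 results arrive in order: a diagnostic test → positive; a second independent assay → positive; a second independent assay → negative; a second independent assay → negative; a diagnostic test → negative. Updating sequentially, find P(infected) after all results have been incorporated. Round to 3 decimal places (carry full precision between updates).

Apply Bayes' rule sequentially, carrying P(infected) forward.
After a diagnostic test='positive': P(infected) = 0.6·0.6000 / (0.6·0.6000 + 0.1·0.4000) ≈ 0.9000
After a second independent assay='positive': P(infected) = 0.5·0.9000 / (0.5·0.9000 + 0.2·0.1000) ≈ 0.9574
After a second independent assay='negative': P(infected) = 0.5·0.9574 / (0.5·0.9574 + 0.8·0.0426) ≈ 0.9336
After a second independent assay='negative': P(infected) = 0.5·0.9336 / (0.5·0.9336 + 0.8·0.0664) ≈ 0.8978
After a diagnostic test='negative': P(infected) = 0.4·0.8978 / (0.4·0.8978 + 0.9·0.1022) ≈ 0.7962

0.796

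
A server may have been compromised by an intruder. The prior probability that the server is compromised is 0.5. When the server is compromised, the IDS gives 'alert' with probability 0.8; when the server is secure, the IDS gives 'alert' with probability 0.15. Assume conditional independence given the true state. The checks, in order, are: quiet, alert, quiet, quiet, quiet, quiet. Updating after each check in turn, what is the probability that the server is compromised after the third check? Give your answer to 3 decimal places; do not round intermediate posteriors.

Each posterior becomes the prior for the next update.
After 'quiet': P(compromised) = 0.2·0.5000 / (0.2·0.5000 + 0.85·0.5000) ≈ 0.1905
After 'alert': P(compromised) = 0.8·0.1905 / (0.8·0.1905 + 0.15·0.8095) ≈ 0.5565
After 'quiet': P(compromised) = 0.2·0.5565 / (0.2·0.5565 + 0.85·0.4435) ≈ 0.2280

0.228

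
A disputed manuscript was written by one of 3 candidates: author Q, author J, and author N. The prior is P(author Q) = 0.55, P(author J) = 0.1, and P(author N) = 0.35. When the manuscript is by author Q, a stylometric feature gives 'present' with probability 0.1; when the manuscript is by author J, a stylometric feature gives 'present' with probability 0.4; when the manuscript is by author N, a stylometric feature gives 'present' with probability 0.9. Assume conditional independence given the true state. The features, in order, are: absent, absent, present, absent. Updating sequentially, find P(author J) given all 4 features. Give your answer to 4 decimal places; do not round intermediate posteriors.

0.1761

After 'absent': normaliser = 0.9·0.5500 + 0.6·0.1000 + 0.1·0.3500; P(author Q) ≈ 0.8390, P(author J) ≈ 0.1017, P(author N) ≈ 0.0593
After 'absent': normaliser = 0.9·0.8390 + 0.6·0.1017 + 0.1·0.0593; P(author Q) ≈ 0.9186, P(author J) ≈ 0.0742, P(author N) ≈ 0.0072
After 'present': normaliser = 0.1·0.9186 + 0.4·0.0742 + 0.9·0.0072; P(author Q) ≈ 0.7174, P(author J) ≈ 0.2319, P(author N) ≈ 0.0507
After 'absent': normaliser = 0.9·0.7174 + 0.6·0.2319 + 0.1·0.0507; P(author Q) ≈ 0.8174, P(author J) ≈ 0.1761, P(author N) ≈ 0.0064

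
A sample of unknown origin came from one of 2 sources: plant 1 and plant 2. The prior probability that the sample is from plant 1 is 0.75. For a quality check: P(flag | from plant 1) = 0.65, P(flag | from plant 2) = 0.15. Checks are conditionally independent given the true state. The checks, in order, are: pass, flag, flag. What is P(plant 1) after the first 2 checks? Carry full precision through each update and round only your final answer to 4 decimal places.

After 'pass': P(plant 1) = 0.35·0.7500 / (0.35·0.7500 + 0.85·0.2500) ≈ 0.5526
After 'flag': P(plant 1) = 0.65·0.5526 / (0.65·0.5526 + 0.15·0.4474) ≈ 0.8426

0.8426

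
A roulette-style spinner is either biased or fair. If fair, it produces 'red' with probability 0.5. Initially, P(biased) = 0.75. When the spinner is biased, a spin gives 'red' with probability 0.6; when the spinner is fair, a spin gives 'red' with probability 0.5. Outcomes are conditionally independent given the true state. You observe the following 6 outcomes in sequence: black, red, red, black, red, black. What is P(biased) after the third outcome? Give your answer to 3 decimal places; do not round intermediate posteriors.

0.776

After 'black': P(biased) = 0.4·0.7500 / (0.4·0.7500 + 0.5·0.2500) ≈ 0.7059
After 'red': P(biased) = 0.6·0.7059 / (0.6·0.7059 + 0.5·0.2941) ≈ 0.7423
After 'red': P(biased) = 0.6·0.7423 / (0.6·0.7423 + 0.5·0.2577) ≈ 0.7756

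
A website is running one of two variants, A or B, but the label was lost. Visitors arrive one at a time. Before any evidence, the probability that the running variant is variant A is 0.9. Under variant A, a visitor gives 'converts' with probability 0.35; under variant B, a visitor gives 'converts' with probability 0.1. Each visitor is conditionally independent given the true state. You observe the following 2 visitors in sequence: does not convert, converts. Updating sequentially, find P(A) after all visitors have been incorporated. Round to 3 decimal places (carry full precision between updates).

0.958

Apply Bayes' rule sequentially, carrying P(A) forward.
After 'does not convert': P(A) = 0.65·0.9000 / (0.65·0.9000 + 0.9·0.1000) ≈ 0.8667
After 'converts': P(A) = 0.35·0.8667 / (0.35·0.8667 + 0.1·0.1333) ≈ 0.9579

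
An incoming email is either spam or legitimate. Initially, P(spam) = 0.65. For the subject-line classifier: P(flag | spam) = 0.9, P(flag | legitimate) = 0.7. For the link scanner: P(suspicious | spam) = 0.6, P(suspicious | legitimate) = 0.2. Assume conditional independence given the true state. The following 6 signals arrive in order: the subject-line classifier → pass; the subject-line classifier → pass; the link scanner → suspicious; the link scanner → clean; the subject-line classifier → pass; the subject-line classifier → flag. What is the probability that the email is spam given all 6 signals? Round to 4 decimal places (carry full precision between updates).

After the subject-line classifier='pass': P(spam) = 0.1·0.6500 / (0.1·0.6500 + 0.3·0.3500) ≈ 0.3824
After the subject-line classifier='pass': P(spam) = 0.1·0.3824 / (0.1·0.3824 + 0.3·0.6176) ≈ 0.1711
After the link scanner='suspicious': P(spam) = 0.6·0.1711 / (0.6·0.1711 + 0.2·0.8289) ≈ 0.3824
After the link scanner='clean': P(spam) = 0.4·0.3824 / (0.4·0.3824 + 0.8·0.6176) ≈ 0.2364
After the subject-line classifier='pass': P(spam) = 0.1·0.2364 / (0.1·0.2364 + 0.3·0.7636) ≈ 0.0935
After the subject-line classifier='flag': P(spam) = 0.9·0.0935 / (0.9·0.0935 + 0.7·0.9065) ≈ 0.1171

0.1171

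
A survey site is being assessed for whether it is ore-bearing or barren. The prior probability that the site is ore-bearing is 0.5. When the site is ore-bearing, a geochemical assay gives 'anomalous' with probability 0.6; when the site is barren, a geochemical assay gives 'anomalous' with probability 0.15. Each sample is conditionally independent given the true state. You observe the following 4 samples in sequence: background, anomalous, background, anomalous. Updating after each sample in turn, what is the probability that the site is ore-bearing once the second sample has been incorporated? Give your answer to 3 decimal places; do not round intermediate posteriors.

0.653

Each posterior becomes the prior for the next update.
After 'background': P(ore) = 0.4·0.5000 / (0.4·0.5000 + 0.85·0.5000) ≈ 0.3200
After 'anomalous': P(ore) = 0.6·0.3200 / (0.6·0.3200 + 0.15·0.6800) ≈ 0.6531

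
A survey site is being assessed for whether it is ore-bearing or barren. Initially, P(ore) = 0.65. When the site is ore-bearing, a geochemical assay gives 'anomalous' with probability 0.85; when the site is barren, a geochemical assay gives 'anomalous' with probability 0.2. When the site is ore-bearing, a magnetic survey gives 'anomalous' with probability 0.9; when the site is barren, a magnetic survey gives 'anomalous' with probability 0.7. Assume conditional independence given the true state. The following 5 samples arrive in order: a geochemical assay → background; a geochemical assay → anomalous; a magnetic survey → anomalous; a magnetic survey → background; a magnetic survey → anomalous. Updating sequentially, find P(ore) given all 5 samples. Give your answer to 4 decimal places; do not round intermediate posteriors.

After a geochemical assay='background': P(ore) = 0.15·0.6500 / (0.15·0.6500 + 0.8·0.3500) ≈ 0.2583
After a geochemical assay='anomalous': P(ore) = 0.85·0.2583 / (0.85·0.2583 + 0.2·0.7417) ≈ 0.5968
After a magnetic survey='anomalous': P(ore) = 0.9·0.5968 / (0.9·0.5968 + 0.7·0.4032) ≈ 0.6555
After a magnetic survey='background': P(ore) = 0.1·0.6555 / (0.1·0.6555 + 0.3·0.3445) ≈ 0.3881
After a magnetic survey='anomalous': P(ore) = 0.9·0.3881 / (0.9·0.3881 + 0.7·0.6119) ≈ 0.4492

0.4492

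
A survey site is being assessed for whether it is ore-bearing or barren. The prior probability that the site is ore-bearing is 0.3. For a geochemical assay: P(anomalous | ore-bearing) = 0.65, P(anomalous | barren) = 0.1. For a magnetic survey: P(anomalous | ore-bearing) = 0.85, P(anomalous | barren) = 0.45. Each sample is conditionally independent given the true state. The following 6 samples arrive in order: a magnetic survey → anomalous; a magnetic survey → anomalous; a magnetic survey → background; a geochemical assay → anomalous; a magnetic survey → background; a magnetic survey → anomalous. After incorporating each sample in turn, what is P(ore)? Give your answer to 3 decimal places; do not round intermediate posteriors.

Apply Bayes' rule sequentially, carrying P(ore) forward.
After a magnetic survey='anomalous': P(ore) = 0.85·0.3000 / (0.85·0.3000 + 0.45·0.7000) ≈ 0.4474
After a magnetic survey='anomalous': P(ore) = 0.85·0.4474 / (0.85·0.4474 + 0.45·0.5526) ≈ 0.6046
After a magnetic survey='background': P(ore) = 0.15·0.6046 / (0.15·0.6046 + 0.55·0.3954) ≈ 0.2943
After a geochemical assay='anomalous': P(ore) = 0.65·0.2943 / (0.65·0.2943 + 0.1·0.7057) ≈ 0.7305
After a magnetic survey='background': P(ore) = 0.15·0.7305 / (0.15·0.7305 + 0.55·0.2695) ≈ 0.4250
After a magnetic survey='anomalous': P(ore) = 0.85·0.4250 / (0.85·0.4250 + 0.45·0.5750) ≈ 0.5827

0.583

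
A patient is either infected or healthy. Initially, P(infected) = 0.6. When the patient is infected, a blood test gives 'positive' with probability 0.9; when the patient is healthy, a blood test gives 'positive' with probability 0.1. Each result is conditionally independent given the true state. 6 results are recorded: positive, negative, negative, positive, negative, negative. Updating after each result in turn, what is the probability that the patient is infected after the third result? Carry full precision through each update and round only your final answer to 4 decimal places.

0.1429

After 'positive': P(infected) = 0.9·0.6000 / (0.9·0.6000 + 0.1·0.4000) ≈ 0.9310
After 'negative': P(infected) = 0.1·0.9310 / (0.1·0.9310 + 0.9·0.0690) ≈ 0.6000
After 'negative': P(infected) = 0.1·0.6000 / (0.1·0.6000 + 0.9·0.4000) ≈ 0.1429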